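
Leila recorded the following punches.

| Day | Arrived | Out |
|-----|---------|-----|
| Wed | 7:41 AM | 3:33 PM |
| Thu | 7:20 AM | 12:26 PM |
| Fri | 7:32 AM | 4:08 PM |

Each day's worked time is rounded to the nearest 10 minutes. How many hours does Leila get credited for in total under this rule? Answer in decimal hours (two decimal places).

21.67 hours

Wed: 7:41 AM–3:33 PM = 7 h 52 min → rounds to 7 h 50 min
Thu: 7:20 AM–12:26 PM = 5 h 6 min → rounds to 5 h 10 min
Fri: 7:32 AM–4:08 PM = 8 h 36 min → rounds to 8 h 40 min
Total credited: 21 h 40 min.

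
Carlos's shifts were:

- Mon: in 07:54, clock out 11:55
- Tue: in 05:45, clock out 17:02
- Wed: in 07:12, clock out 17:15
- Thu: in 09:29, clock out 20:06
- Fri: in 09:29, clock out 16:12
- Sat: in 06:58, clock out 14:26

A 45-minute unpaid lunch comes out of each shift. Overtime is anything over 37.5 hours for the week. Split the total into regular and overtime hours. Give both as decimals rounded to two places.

Mon: 07:54–11:55 = 4 h 1 min; less 45 min break → 3 h 16 min
Tue: 05:45–17:02 = 11 h 17 min; less 45 min break → 10 h 32 min
Wed: 07:12–17:15 = 10 h 3 min; less 45 min break → 9 h 18 min
Thu: 09:29–20:06 = 10 h 37 min; less 45 min break → 9 h 52 min
Fri: 09:29–16:12 = 6 h 43 min; less 45 min break → 5 h 58 min
Sat: 06:58–14:26 = 7 h 28 min; less 45 min break → 6 h 43 min
Total worked: 45 h 39 min = 45.65 h.
Threshold 37.5 h → overtime 8 h 9 min, regular 37 h 30 min.

Regular 37.50 hours, overtime 8.15 hours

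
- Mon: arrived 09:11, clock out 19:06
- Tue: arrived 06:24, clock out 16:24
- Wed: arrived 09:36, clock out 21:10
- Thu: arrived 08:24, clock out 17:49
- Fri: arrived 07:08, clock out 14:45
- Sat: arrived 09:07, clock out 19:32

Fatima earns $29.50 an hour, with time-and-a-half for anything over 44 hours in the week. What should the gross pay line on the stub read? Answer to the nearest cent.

$1958.80

Mon: 09:11–19:06 = 9 h 55 min
Tue: 06:24–16:24 = 10 h 0 min
Wed: 09:36–21:10 = 11 h 34 min
Thu: 08:24–17:49 = 9 h 25 min
Fri: 07:08–14:45 = 7 h 37 min
Sat: 09:07–19:32 = 10 h 25 min
Total worked: 58 h 56 min = 3536 min.
Regular 44 h 0 min = 2640 min at $29.50/h; overtime 14 h 56 min = 896 min at $44.25/h.
Pay = (2640 × $29.50 + 896 × $44.25) ÷ 60 = $1958.80.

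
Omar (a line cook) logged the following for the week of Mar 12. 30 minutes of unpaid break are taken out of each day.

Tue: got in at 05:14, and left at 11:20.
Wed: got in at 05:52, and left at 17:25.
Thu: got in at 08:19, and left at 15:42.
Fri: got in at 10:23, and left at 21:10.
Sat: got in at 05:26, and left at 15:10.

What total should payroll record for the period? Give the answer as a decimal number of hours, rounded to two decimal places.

Tue: 05:14–11:20 = 6 h 6 min; less 30 min break → 5 h 36 min
Wed: 05:52–17:25 = 11 h 33 min; less 30 min break → 11 h 3 min
Thu: 08:19–15:42 = 7 h 23 min; less 30 min break → 6 h 53 min
Fri: 10:23–21:10 = 10 h 47 min; less 30 min break → 10 h 17 min
Sat: 05:26–15:10 = 9 h 44 min; less 30 min break → 9 h 14 min
Total: 5 h 36 min + 11 h 3 min + 6 h 53 min + 10 h 17 min + 9 h 14 min = 43 h 3 min.

43.05 hours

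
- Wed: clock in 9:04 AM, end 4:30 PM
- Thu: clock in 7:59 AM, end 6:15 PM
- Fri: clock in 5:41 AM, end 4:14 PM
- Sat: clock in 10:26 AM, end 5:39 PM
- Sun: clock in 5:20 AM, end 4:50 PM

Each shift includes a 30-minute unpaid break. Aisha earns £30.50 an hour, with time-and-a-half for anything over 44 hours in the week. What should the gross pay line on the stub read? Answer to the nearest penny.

£1363.35

Wed: 9:04 AM–4:30 PM = 7 h 26 min; less 30 min break → 6 h 56 min
Thu: 7:59 AM–6:15 PM = 10 h 16 min; less 30 min break → 9 h 46 min
Fri: 5:41 AM–4:14 PM = 10 h 33 min; less 30 min break → 10 h 3 min
Sat: 10:26 AM–5:39 PM = 7 h 13 min; less 30 min break → 6 h 43 min
Sun: 5:20 AM–4:50 PM = 11 h 30 min; less 30 min break → 11 h 0 min
Total worked: 44 h 28 min = 2668 min.
Regular 44 h 0 min = 2640 min at £30.50/h; overtime 0 h 28 min = 28 min at £45.75/h.
Pay = (2640 × £30.50 + 28 × £45.75) ÷ 60 = £1363.35.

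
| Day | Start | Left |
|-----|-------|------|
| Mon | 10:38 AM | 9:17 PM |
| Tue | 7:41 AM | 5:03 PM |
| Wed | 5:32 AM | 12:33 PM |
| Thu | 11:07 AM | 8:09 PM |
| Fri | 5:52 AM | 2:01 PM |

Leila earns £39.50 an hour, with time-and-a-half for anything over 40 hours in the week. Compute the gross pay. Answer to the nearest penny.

Mon: 10:38 AM–9:17 PM = 10 h 39 min
Tue: 7:41 AM–5:03 PM = 9 h 22 min
Wed: 5:32 AM–12:33 PM = 7 h 1 min
Thu: 11:07 AM–8:09 PM = 9 h 2 min
Fri: 5:52 AM–2:01 PM = 8 h 9 min
Total worked: 44 h 13 min = 2653 min.
Regular 40 h 0 min = 2400 min at £39.50/h; overtime 4 h 13 min = 253 min at £59.25/h.
Pay = (2400 × £39.50 + 253 × £59.25) ÷ 60 = £1829.84.

£1829.84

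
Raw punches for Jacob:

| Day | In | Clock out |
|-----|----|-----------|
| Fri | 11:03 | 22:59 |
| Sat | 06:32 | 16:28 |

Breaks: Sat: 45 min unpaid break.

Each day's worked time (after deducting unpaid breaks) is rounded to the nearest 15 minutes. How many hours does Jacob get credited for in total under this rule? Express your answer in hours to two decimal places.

21.25 hours

Fri: 11:03–22:59 = 11 h 56 min → rounds to 12 h 0 min
Sat: 06:32–16:28 = 9 h 56 min − 45 min = 9 h 11 min → rounds to 9 h 15 min
Total credited: 21 h 15 min.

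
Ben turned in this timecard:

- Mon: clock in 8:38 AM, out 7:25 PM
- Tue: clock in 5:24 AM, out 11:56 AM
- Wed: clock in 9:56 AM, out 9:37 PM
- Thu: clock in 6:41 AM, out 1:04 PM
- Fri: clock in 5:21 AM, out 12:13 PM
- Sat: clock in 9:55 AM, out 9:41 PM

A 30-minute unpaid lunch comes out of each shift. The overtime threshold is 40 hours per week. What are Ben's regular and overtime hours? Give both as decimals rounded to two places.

Mon: 8:38 AM–7:25 PM = 10 h 47 min; less 30 min break → 10 h 17 min
Tue: 5:24 AM–11:56 AM = 6 h 32 min; less 30 min break → 6 h 2 min
Wed: 9:56 AM–9:37 PM = 11 h 41 min; less 30 min break → 11 h 11 min
Thu: 6:41 AM–1:04 PM = 6 h 23 min; less 30 min break → 5 h 53 min
Fri: 5:21 AM–12:13 PM = 6 h 52 min; less 30 min break → 6 h 22 min
Sat: 9:55 AM–9:41 PM = 11 h 46 min; less 30 min break → 11 h 16 min
Total worked: 51 h 1 min = 51.02 h.
Threshold 40 h → overtime 11 h 1 min, regular 40 h 0 min.

Regular 40.00 hours, overtime 11.02 hours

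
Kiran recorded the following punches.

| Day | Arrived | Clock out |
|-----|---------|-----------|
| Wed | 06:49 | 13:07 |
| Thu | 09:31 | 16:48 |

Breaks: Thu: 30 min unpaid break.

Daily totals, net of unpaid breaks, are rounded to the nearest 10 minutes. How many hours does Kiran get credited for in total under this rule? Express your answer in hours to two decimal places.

13.17 hours

Wed: 06:49–13:07 = 6 h 18 min → rounds to 6 h 20 min
Thu: 09:31–16:48 = 7 h 17 min − 30 min = 6 h 47 min → rounds to 6 h 50 min
Total credited: 13 h 10 min.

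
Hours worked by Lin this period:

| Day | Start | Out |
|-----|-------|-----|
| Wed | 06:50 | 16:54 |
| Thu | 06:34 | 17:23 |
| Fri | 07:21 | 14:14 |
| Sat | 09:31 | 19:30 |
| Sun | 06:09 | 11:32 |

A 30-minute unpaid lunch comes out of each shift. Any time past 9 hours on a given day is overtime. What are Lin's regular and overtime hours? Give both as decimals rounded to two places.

Regular 38.27 hours, overtime 2.37 hours

Wed: 06:50–16:54 = 10 h 4 min; less 30 min break → 9 h 34 min
Thu: 06:34–17:23 = 10 h 49 min; less 30 min break → 10 h 19 min
Fri: 07:21–14:14 = 6 h 53 min; less 30 min break → 6 h 23 min
Sat: 09:31–19:30 = 9 h 59 min; less 30 min break → 9 h 29 min
Sun: 06:09–11:32 = 5 h 23 min; less 30 min break → 4 h 53 min
Wed reg 9 h 0 min / OT 0 h 34 min; Thu reg 9 h 0 min / OT 1 h 19 min; Fri reg 6 h 23 min / OT 0 h 0 min; Sat reg 9 h 0 min / OT 0 h 29 min; Sun reg 4 h 53 min / OT 0 h 0 min.
Totals: regular 38 h 16 min, overtime 2 h 22 min.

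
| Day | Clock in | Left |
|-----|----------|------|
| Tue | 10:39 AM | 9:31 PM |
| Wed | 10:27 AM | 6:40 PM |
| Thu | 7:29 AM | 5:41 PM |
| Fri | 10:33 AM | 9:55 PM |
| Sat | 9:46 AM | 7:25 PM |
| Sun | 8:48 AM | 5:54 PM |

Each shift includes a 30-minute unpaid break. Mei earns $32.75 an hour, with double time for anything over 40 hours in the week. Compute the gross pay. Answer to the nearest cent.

Tue: 10:39 AM–9:31 PM = 10 h 52 min; less 30 min break → 10 h 22 min
Wed: 10:27 AM–6:40 PM = 8 h 13 min; less 30 min break → 7 h 43 min
Thu: 7:29 AM–5:41 PM = 10 h 12 min; less 30 min break → 9 h 42 min
Fri: 10:33 AM–9:55 PM = 11 h 22 min; less 30 min break → 10 h 52 min
Sat: 9:46 AM–7:25 PM = 9 h 39 min; less 30 min break → 9 h 9 min
Sun: 8:48 AM–5:54 PM = 9 h 6 min; less 30 min break → 8 h 36 min
Total worked: 56 h 24 min = 3384 min.
Regular 40 h 0 min = 2400 min at $32.75/h; overtime 16 h 24 min = 984 min at $65.50/h.
Pay = (2400 × $32.75 + 984 × $65.50) ÷ 60 = $2384.20.

$2384.20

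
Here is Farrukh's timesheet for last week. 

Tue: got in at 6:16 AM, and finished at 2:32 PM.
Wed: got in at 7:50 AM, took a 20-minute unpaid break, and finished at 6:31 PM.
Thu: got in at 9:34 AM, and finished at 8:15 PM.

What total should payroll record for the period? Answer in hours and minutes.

Tue: 6:16 AM–2:32 PM = 8 h 16 min
Wed: 7:50 AM–6:31 PM = 10 h 41 min; less 20 min break → 10 h 21 min
Thu: 9:34 AM–8:15 PM = 10 h 41 min
Total: 8 h 16 min + 10 h 21 min + 10 h 41 min = 29 h 18 min.

29 h 18 min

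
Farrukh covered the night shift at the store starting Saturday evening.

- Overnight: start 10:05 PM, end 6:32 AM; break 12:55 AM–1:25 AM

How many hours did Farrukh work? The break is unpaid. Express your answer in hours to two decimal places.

7.95 hours

Overnight: 10:05 PM → midnight = 1 h 55 min; midnight → 6:32 AM = 6 h 32 min; span 8 h 27 min; less 30 min break → 7 h 57 min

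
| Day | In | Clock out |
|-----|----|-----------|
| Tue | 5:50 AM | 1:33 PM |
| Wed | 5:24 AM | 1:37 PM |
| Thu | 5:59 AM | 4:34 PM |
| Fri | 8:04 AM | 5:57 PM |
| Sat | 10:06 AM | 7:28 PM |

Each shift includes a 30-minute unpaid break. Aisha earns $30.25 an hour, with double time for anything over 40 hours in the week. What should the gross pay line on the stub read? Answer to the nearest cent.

$1407.63

Tue: 5:50 AM–1:33 PM = 7 h 43 min; less 30 min break → 7 h 13 min
Wed: 5:24 AM–1:37 PM = 8 h 13 min; less 30 min break → 7 h 43 min
Thu: 5:59 AM–4:34 PM = 10 h 35 min; less 30 min break → 10 h 5 min
Fri: 8:04 AM–5:57 PM = 9 h 53 min; less 30 min break → 9 h 23 min
Sat: 10:06 AM–7:28 PM = 9 h 22 min; less 30 min break → 8 h 52 min
Total worked: 43 h 16 min = 2596 min.
Regular 40 h 0 min = 2400 min at $30.25/h; overtime 3 h 16 min = 196 min at $60.50/h.
Pay = (2400 × $30.25 + 196 × $60.50) ÷ 60 = $1407.63.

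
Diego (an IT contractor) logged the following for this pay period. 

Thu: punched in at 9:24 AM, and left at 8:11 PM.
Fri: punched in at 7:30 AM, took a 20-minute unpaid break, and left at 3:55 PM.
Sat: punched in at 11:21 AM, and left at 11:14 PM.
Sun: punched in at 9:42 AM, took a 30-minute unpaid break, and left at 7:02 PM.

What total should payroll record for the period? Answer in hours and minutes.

Thu: 9:24 AM–8:11 PM = 10 h 47 min
Fri: 7:30 AM–3:55 PM = 8 h 25 min; less 20 min break → 8 h 5 min
Sat: 11:21 AM–11:14 PM = 11 h 53 min
Sun: 9:42 AM–7:02 PM = 9 h 20 min; less 30 min break → 8 h 50 min
Total: 10 h 47 min + 8 h 5 min + 11 h 53 min + 8 h 50 min = 39 h 35 min.

39 h 35 min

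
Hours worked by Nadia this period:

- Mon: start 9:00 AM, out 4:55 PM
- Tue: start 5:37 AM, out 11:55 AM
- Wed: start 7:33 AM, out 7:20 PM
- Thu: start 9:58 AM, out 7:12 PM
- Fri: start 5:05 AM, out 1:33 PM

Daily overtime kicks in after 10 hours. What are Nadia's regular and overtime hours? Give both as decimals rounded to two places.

Mon: 9:00 AM–4:55 PM = 7 h 55 min
Tue: 5:37 AM–11:55 AM = 6 h 18 min
Wed: 7:33 AM–7:20 PM = 11 h 47 min
Thu: 9:58 AM–7:12 PM = 9 h 14 min
Fri: 5:05 AM–1:33 PM = 8 h 28 min
Mon reg 7 h 55 min / OT 0 h 0 min; Tue reg 6 h 18 min / OT 0 h 0 min; Wed reg 10 h 0 min / OT 1 h 47 min; Thu reg 9 h 14 min / OT 0 h 0 min; Fri reg 8 h 28 min / OT 0 h 0 min.
Totals: regular 41 h 55 min, overtime 1 h 47 min.

Regular 41.92 hours, overtime 1.78 hours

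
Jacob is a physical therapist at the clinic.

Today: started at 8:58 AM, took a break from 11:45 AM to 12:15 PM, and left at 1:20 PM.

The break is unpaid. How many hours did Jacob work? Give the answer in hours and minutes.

3 h 52 min

Today: 8:58 AM–1:20 PM = 4 h 22 min; less 30 min break → 3 h 52 min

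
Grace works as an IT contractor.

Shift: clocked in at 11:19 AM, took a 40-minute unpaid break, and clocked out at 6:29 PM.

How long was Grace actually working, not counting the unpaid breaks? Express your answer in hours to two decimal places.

6.50 hours

Shift: 11:19 AM–6:29 PM = 7 h 10 min; less 40 min break → 6 h 30 min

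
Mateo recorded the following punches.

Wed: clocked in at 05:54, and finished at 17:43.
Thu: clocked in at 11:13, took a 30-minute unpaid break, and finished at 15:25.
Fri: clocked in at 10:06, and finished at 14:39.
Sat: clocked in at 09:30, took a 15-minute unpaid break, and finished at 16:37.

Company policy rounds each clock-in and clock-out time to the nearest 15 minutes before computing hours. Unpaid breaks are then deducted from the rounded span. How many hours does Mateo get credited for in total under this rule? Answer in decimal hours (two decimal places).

27.00 hours

Wed: in 05:54→06:00, out 17:43→17:45; 11 h 45 min
Thu: in 11:13→11:15, out 15:25→15:30; 4 h 15 min − 30 min = 3 h 45 min
Fri: in 10:06→10:00, out 14:39→14:45; 4 h 45 min
Sat: in 09:30→09:30, out 16:37→16:30; 7 h 0 min − 15 min = 6 h 45 min
Total credited: 27 h 0 min.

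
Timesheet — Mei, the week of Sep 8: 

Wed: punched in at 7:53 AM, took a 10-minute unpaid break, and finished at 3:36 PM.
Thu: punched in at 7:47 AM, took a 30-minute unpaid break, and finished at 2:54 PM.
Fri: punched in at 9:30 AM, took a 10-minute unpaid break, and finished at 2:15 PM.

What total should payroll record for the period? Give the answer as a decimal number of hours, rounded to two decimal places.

18.75 hours

Wed: 7:53 AM–3:36 PM = 7 h 43 min; less 10 min break → 7 h 33 min
Thu: 7:47 AM–2:54 PM = 7 h 7 min; less 30 min break → 6 h 37 min
Fri: 9:30 AM–2:15 PM = 4 h 45 min; less 10 min break → 4 h 35 min
Total: 7 h 33 min + 6 h 37 min + 4 h 35 min = 18 h 45 min.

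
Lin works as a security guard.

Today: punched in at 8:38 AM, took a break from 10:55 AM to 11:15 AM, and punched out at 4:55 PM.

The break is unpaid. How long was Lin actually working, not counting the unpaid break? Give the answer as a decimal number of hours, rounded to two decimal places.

7.95 hours

Today: 8:38 AM–4:55 PM = 8 h 17 min; less 20 min break → 7 h 57 min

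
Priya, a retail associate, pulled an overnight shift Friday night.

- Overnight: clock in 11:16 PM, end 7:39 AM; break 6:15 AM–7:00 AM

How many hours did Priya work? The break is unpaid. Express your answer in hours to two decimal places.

Overnight: 11:16 PM → midnight = 0 h 44 min; midnight → 7:39 AM = 7 h 39 min; span 8 h 23 min; less 45 min break → 7 h 38 min

7.63 hours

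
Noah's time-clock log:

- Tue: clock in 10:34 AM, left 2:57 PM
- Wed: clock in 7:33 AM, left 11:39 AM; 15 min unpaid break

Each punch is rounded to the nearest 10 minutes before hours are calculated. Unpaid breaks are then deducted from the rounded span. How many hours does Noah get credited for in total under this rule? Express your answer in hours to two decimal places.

8.42 hours

Tue: in 10:34 AM→10:30 AM, out 2:57 PM→3:00 PM; 4 h 30 min
Wed: in 7:33 AM→7:30 AM, out 11:39 AM→11:40 AM; 4 h 10 min − 15 min = 3 h 55 min
Total credited: 8 h 25 min.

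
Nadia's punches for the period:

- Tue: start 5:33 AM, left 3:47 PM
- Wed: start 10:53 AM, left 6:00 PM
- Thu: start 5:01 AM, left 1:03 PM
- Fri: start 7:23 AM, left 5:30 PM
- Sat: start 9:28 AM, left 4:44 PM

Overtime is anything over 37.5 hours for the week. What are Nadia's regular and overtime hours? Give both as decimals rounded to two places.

Regular 37.50 hours, overtime 5.27 hours

Tue: 5:33 AM–3:47 PM = 10 h 14 min
Wed: 10:53 AM–6:00 PM = 7 h 7 min
Thu: 5:01 AM–1:03 PM = 8 h 2 min
Fri: 7:23 AM–5:30 PM = 10 h 7 min
Sat: 9:28 AM–4:44 PM = 7 h 16 min
Total worked: 42 h 46 min = 42.77 h.
Threshold 37.5 h → overtime 5 h 16 min, regular 37 h 30 min.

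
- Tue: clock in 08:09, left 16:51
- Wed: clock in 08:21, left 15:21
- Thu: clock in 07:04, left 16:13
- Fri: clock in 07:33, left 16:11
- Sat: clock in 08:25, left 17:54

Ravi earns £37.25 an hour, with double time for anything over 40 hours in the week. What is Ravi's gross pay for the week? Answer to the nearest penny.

Tue: 08:09–16:51 = 8 h 42 min
Wed: 08:21–15:21 = 7 h 0 min
Thu: 07:04–16:13 = 9 h 9 min
Fri: 07:33–16:11 = 8 h 38 min
Sat: 08:25–17:54 = 9 h 29 min
Total worked: 42 h 58 min = 2578 min.
Regular 40 h 0 min = 2400 min at £37.25/h; overtime 2 h 58 min = 178 min at £74.50/h.
Pay = (2400 × £37.25 + 178 × £74.50) ÷ 60 = £1711.02.

£1711.02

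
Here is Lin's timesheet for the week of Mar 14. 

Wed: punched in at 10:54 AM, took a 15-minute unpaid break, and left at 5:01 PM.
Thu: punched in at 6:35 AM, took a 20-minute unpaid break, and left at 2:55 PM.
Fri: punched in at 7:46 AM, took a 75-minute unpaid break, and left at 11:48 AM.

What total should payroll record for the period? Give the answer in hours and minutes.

16 h 39 min

Wed: 10:54 AM–5:01 PM = 6 h 7 min; less 15 min break → 5 h 52 min
Thu: 6:35 AM–2:55 PM = 8 h 20 min; less 20 min break → 8 h 0 min
Fri: 7:46 AM–11:48 AM = 4 h 2 min; less 75 min break → 2 h 47 min
Total: 5 h 52 min + 8 h 0 min + 2 h 47 min = 16 h 39 min.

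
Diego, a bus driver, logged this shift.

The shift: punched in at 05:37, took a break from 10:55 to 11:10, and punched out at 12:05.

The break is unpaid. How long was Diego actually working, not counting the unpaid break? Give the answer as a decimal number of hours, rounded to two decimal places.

The shift: 05:37–12:05 = 6 h 28 min; less 15 min break → 6 h 13 min

6.22 hours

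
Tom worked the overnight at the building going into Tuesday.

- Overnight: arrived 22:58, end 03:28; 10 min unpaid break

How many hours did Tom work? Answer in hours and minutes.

4 h 20 min

Overnight: 22:58 → midnight = 1 h 2 min; midnight → 03:28 = 3 h 28 min; span 4 h 30 min; less 10 min break → 4 h 20 min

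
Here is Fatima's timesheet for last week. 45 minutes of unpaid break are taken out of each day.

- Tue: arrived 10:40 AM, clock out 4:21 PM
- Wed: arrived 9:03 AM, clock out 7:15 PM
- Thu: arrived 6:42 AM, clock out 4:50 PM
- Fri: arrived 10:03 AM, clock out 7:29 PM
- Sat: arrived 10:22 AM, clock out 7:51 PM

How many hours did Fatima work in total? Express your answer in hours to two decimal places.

Tue: 10:40 AM–4:21 PM = 5 h 41 min; less 45 min break → 4 h 56 min
Wed: 9:03 AM–7:15 PM = 10 h 12 min; less 45 min break → 9 h 27 min
Thu: 6:42 AM–4:50 PM = 10 h 8 min; less 45 min break → 9 h 23 min
Fri: 10:03 AM–7:29 PM = 9 h 26 min; less 45 min break → 8 h 41 min
Sat: 10:22 AM–7:51 PM = 9 h 29 min; less 45 min break → 8 h 44 min
Total: 4 h 56 min + 9 h 27 min + 9 h 23 min + 8 h 41 min + 8 h 44 min = 41 h 11 min.

41.18 hours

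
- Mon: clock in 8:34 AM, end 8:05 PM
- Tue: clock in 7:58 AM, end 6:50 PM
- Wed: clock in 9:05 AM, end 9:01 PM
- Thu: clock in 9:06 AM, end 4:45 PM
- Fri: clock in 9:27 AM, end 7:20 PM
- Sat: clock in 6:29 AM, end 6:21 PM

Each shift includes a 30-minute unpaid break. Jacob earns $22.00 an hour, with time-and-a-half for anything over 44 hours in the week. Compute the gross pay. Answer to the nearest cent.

$1519.65

Mon: 8:34 AM–8:05 PM = 11 h 31 min; less 30 min break → 11 h 1 min
Tue: 7:58 AM–6:50 PM = 10 h 52 min; less 30 min break → 10 h 22 min
Wed: 9:05 AM–9:01 PM = 11 h 56 min; less 30 min break → 11 h 26 min
Thu: 9:06 AM–4:45 PM = 7 h 39 min; less 30 min break → 7 h 9 min
Fri: 9:27 AM–7:20 PM = 9 h 53 min; less 30 min break → 9 h 23 min
Sat: 6:29 AM–6:21 PM = 11 h 52 min; less 30 min break → 11 h 22 min
Total worked: 60 h 43 min = 3643 min.
Regular 44 h 0 min = 2640 min at $22.00/h; overtime 16 h 43 min = 1003 min at $33.00/h.
Pay = (2640 × $22.00 + 1003 × $33.00) ÷ 60 = $1519.65.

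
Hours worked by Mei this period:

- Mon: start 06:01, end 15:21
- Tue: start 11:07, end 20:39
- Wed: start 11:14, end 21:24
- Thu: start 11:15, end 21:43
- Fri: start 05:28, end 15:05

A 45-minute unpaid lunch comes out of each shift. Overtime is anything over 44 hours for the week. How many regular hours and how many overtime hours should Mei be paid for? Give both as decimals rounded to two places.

Regular 44.00 hours, overtime 1.37 hours

Mon: 06:01–15:21 = 9 h 20 min; less 45 min break → 8 h 35 min
Tue: 11:07–20:39 = 9 h 32 min; less 45 min break → 8 h 47 min
Wed: 11:14–21:24 = 10 h 10 min; less 45 min break → 9 h 25 min
Thu: 11:15–21:43 = 10 h 28 min; less 45 min break → 9 h 43 min
Fri: 05:28–15:05 = 9 h 37 min; less 45 min break → 8 h 52 min
Total worked: 45 h 22 min = 45.37 h.
Threshold 44 h → overtime 1 h 22 min, regular 44 h 0 min.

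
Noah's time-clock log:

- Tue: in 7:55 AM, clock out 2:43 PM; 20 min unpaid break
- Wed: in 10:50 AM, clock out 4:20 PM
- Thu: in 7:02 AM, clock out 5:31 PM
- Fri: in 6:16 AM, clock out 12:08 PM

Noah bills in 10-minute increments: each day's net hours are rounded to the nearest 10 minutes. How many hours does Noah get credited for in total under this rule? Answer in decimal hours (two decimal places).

28.33 hours

Tue: 7:55 AM–2:43 PM = 6 h 48 min − 20 min = 6 h 28 min → rounds to 6 h 30 min
Wed: 10:50 AM–4:20 PM = 5 h 30 min → rounds to 5 h 30 min
Thu: 7:02 AM–5:31 PM = 10 h 29 min → rounds to 10 h 30 min
Fri: 6:16 AM–12:08 PM = 5 h 52 min → rounds to 5 h 50 min
Total credited: 28 h 20 min.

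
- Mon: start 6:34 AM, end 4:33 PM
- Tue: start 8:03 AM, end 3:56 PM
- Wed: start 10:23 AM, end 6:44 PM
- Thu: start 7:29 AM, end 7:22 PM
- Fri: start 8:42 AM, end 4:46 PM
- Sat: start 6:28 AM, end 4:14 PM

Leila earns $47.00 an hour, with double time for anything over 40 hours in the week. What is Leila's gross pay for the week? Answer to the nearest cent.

$3377.73

Mon: 6:34 AM–4:33 PM = 9 h 59 min
Tue: 8:03 AM–3:56 PM = 7 h 53 min
Wed: 10:23 AM–6:44 PM = 8 h 21 min
Thu: 7:29 AM–7:22 PM = 11 h 53 min
Fri: 8:42 AM–4:46 PM = 8 h 4 min
Sat: 6:28 AM–4:14 PM = 9 h 46 min
Total worked: 55 h 56 min = 3356 min.
Regular 40 h 0 min = 2400 min at $47.00/h; overtime 15 h 56 min = 956 min at $94.00/h.
Pay = (2400 × $47.00 + 956 × $94.00) ÷ 60 = $3377.73.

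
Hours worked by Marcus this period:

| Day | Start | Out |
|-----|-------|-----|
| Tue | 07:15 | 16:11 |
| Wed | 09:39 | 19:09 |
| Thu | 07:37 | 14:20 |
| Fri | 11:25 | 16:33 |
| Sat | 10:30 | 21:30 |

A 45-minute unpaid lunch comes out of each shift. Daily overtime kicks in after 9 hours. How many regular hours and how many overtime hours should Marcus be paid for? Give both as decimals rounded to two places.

Regular 36.28 hours, overtime 1.25 hours

Tue: 07:15–16:11 = 8 h 56 min; less 45 min break → 8 h 11 min
Wed: 09:39–19:09 = 9 h 30 min; less 45 min break → 8 h 45 min
Thu: 07:37–14:20 = 6 h 43 min; less 45 min break → 5 h 58 min
Fri: 11:25–16:33 = 5 h 8 min; less 45 min break → 4 h 23 min
Sat: 10:30–21:30 = 11 h 0 min; less 45 min break → 10 h 15 min
Tue reg 8 h 11 min / OT 0 h 0 min; Wed reg 8 h 45 min / OT 0 h 0 min; Thu reg 5 h 58 min / OT 0 h 0 min; Fri reg 4 h 23 min / OT 0 h 0 min; Sat reg 9 h 0 min / OT 1 h 15 min.
Totals: regular 36 h 17 min, overtime 1 h 15 min.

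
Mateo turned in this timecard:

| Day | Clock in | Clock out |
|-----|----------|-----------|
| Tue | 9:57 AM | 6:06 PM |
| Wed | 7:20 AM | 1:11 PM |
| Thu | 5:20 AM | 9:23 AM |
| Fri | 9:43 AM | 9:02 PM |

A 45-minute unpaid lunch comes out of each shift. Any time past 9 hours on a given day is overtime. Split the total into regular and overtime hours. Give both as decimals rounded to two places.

Regular 24.80 hours, overtime 1.57 hours

Tue: 9:57 AM–6:06 PM = 8 h 9 min; less 45 min break → 7 h 24 min
Wed: 7:20 AM–1:11 PM = 5 h 51 min; less 45 min break → 5 h 6 min
Thu: 5:20 AM–9:23 AM = 4 h 3 min; less 45 min break → 3 h 18 min
Fri: 9:43 AM–9:02 PM = 11 h 19 min; less 45 min break → 10 h 34 min
Tue reg 7 h 24 min / OT 0 h 0 min; Wed reg 5 h 6 min / OT 0 h 0 min; Thu reg 3 h 18 min / OT 0 h 0 min; Fri reg 9 h 0 min / OT 1 h 34 min.
Totals: regular 24 h 48 min, overtime 1 h 34 min.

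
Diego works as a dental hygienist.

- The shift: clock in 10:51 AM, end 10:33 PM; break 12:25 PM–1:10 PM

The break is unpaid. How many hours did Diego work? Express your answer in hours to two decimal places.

The shift: 10:51 AM–10:33 PM = 11 h 42 min; less 45 min break → 10 h 57 min

10.95 hours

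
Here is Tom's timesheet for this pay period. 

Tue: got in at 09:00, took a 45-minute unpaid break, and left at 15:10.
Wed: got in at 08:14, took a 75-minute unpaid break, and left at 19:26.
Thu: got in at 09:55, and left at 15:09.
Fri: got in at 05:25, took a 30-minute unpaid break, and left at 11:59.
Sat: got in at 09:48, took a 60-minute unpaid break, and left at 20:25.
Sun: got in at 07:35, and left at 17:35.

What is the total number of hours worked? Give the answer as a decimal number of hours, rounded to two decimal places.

46.28 hours

Tue: 09:00–15:10 = 6 h 10 min; less 45 min break → 5 h 25 min
Wed: 08:14–19:26 = 11 h 12 min; less 75 min break → 9 h 57 min
Thu: 09:55–15:09 = 5 h 14 min
Fri: 05:25–11:59 = 6 h 34 min; less 30 min break → 6 h 4 min
Sat: 09:48–20:25 = 10 h 37 min; less 60 min break → 9 h 37 min
Sun: 07:35–17:35 = 10 h 0 min
Total: 5 h 25 min + 9 h 57 min + 5 h 14 min + 6 h 4 min + 9 h 37 min + 10 h 0 min = 46 h 17 min.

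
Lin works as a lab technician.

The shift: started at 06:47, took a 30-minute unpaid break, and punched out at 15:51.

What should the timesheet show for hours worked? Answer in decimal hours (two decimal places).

The shift: 06:47–15:51 = 9 h 4 min; less 30 min break → 8 h 34 min

8.57 hours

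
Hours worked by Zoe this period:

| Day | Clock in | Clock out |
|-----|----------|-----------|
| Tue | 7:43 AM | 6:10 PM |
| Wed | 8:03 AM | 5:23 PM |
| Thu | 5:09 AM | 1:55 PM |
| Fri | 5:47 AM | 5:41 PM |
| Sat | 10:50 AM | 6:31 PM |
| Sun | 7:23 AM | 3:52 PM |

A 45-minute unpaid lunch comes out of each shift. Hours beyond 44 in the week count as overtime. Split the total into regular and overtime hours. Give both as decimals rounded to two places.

Regular 44.00 hours, overtime 8.12 hours

Tue: 7:43 AM–6:10 PM = 10 h 27 min; less 45 min break → 9 h 42 min
Wed: 8:03 AM–5:23 PM = 9 h 20 min; less 45 min break → 8 h 35 min
Thu: 5:09 AM–1:55 PM = 8 h 46 min; less 45 min break → 8 h 1 min
Fri: 5:47 AM–5:41 PM = 11 h 54 min; less 45 min break → 11 h 9 min
Sat: 10:50 AM–6:31 PM = 7 h 41 min; less 45 min break → 6 h 56 min
Sun: 7:23 AM–3:52 PM = 8 h 29 min; less 45 min break → 7 h 44 min
Total worked: 52 h 7 min = 52.12 h.
Threshold 44 h → overtime 8 h 7 min, regular 44 h 0 min.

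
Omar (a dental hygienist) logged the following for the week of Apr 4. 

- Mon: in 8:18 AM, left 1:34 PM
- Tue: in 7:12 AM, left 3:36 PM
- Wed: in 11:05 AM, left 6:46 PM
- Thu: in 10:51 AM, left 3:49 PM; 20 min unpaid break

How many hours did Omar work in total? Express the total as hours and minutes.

25 h 59 min

Mon: 8:18 AM–1:34 PM = 5 h 16 min
Tue: 7:12 AM–3:36 PM = 8 h 24 min
Wed: 11:05 AM–6:46 PM = 7 h 41 min
Thu: 10:51 AM–3:49 PM = 4 h 58 min; less 20 min break → 4 h 38 min
Total: 5 h 16 min + 8 h 24 min + 7 h 41 min + 4 h 38 min = 25 h 59 min.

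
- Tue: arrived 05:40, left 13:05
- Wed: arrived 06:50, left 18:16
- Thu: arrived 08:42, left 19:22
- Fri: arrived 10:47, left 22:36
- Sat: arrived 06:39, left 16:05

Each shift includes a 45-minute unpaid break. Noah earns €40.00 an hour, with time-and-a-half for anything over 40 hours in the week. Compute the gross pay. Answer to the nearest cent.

€2021.00

Tue: 05:40–13:05 = 7 h 25 min; less 45 min break → 6 h 40 min
Wed: 06:50–18:16 = 11 h 26 min; less 45 min break → 10 h 41 min
Thu: 08:42–19:22 = 10 h 40 min; less 45 min break → 9 h 55 min
Fri: 10:47–22:36 = 11 h 49 min; less 45 min break → 11 h 4 min
Sat: 06:39–16:05 = 9 h 26 min; less 45 min break → 8 h 41 min
Total worked: 47 h 1 min = 2821 min.
Regular 40 h 0 min = 2400 min at €40.00/h; overtime 7 h 1 min = 421 min at €60.00/h.
Pay = (2400 × €40.00 + 421 × €60.00) ÷ 60 = €2021.00.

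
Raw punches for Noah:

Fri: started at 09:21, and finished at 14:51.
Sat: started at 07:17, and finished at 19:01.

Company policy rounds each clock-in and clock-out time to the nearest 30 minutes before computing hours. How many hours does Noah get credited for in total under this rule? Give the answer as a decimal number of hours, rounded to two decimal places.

17.00 hours

Fri: in 09:21→09:30, out 14:51→15:00; 5 h 30 min
Sat: in 07:17→07:30, out 19:01→19:00; 11 h 30 min
Total credited: 17 h 0 min.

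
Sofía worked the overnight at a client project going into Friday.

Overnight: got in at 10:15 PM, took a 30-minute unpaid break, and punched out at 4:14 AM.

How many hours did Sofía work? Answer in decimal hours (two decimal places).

5.48 hours

Overnight: 10:15 PM → midnight = 1 h 45 min; midnight → 4:14 AM = 4 h 14 min; span 5 h 59 min; less 30 min break → 5 h 29 min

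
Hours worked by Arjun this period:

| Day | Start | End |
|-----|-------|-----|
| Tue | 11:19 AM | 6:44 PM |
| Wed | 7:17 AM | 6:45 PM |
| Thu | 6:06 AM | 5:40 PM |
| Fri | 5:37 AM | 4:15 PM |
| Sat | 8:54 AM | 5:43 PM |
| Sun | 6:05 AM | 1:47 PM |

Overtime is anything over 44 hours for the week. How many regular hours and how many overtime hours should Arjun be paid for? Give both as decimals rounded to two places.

Regular 44.00 hours, overtime 13.60 hours

Tue: 11:19 AM–6:44 PM = 7 h 25 min
Wed: 7:17 AM–6:45 PM = 11 h 28 min
Thu: 6:06 AM–5:40 PM = 11 h 34 min
Fri: 5:37 AM–4:15 PM = 10 h 38 min
Sat: 8:54 AM–5:43 PM = 8 h 49 min
Sun: 6:05 AM–1:47 PM = 7 h 42 min
Total worked: 57 h 36 min = 57.60 h.
Threshold 44 h → overtime 13 h 36 min, regular 44 h 0 min.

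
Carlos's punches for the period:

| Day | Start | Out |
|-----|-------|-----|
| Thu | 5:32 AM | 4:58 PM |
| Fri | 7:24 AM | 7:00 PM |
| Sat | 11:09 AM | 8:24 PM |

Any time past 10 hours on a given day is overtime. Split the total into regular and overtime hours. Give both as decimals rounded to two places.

Regular 29.25 hours, overtime 3.03 hours

Thu: 5:32 AM–4:58 PM = 11 h 26 min
Fri: 7:24 AM–7:00 PM = 11 h 36 min
Sat: 11:09 AM–8:24 PM = 9 h 15 min
Thu reg 10 h 0 min / OT 1 h 26 min; Fri reg 10 h 0 min / OT 1 h 36 min; Sat reg 9 h 15 min / OT 0 h 0 min.
Totals: regular 29 h 15 min, overtime 3 h 2 min.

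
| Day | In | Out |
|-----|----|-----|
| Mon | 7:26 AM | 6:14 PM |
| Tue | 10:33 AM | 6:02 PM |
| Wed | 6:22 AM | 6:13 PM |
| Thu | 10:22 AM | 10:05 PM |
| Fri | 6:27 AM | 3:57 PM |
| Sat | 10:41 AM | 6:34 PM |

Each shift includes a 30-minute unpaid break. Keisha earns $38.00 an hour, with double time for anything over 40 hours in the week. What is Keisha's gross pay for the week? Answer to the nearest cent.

$2753.73

Mon: 7:26 AM–6:14 PM = 10 h 48 min; less 30 min break → 10 h 18 min
Tue: 10:33 AM–6:02 PM = 7 h 29 min; less 30 min break → 6 h 59 min
Wed: 6:22 AM–6:13 PM = 11 h 51 min; less 30 min break → 11 h 21 min
Thu: 10:22 AM–10:05 PM = 11 h 43 min; less 30 min break → 11 h 13 min
Fri: 6:27 AM–3:57 PM = 9 h 30 min; less 30 min break → 9 h 0 min
Sat: 10:41 AM–6:34 PM = 7 h 53 min; less 30 min break → 7 h 23 min
Total worked: 56 h 14 min = 3374 min.
Regular 40 h 0 min = 2400 min at $38.00/h; overtime 16 h 14 min = 974 min at $76.00/h.
Pay = (2400 × $38.00 + 974 × $76.00) ÷ 60 = $2753.73.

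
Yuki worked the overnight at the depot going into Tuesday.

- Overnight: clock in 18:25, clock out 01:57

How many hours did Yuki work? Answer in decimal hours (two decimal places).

7.53 hours

Overnight: 18:25 → midnight = 5 h 35 min; midnight → 01:57 = 1 h 57 min; span 7 h 32 min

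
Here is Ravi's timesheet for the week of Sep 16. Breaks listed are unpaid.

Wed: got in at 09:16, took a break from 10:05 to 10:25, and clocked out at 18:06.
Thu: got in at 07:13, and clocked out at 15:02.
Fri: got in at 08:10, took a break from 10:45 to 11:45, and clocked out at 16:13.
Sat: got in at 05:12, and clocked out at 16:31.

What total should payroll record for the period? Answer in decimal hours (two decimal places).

34.68 hours

Wed: 09:16–18:06 = 8 h 50 min; less 20 min break → 8 h 30 min
Thu: 07:13–15:02 = 7 h 49 min
Fri: 08:10–16:13 = 8 h 3 min; less 60 min break → 7 h 3 min
Sat: 05:12–16:31 = 11 h 19 min
Total: 8 h 30 min + 7 h 49 min + 7 h 3 min + 11 h 19 min = 34 h 41 min.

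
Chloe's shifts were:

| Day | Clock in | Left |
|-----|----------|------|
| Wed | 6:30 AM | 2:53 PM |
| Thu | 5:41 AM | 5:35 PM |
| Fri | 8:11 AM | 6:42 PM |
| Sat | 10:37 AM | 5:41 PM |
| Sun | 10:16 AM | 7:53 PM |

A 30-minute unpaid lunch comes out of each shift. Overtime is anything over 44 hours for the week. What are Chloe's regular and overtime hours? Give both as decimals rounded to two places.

Regular 44.00 hours, overtime 0.98 hours

Wed: 6:30 AM–2:53 PM = 8 h 23 min; less 30 min break → 7 h 53 min
Thu: 5:41 AM–5:35 PM = 11 h 54 min; less 30 min break → 11 h 24 min
Fri: 8:11 AM–6:42 PM = 10 h 31 min; less 30 min break → 10 h 1 min
Sat: 10:37 AM–5:41 PM = 7 h 4 min; less 30 min break → 6 h 34 min
Sun: 10:16 AM–7:53 PM = 9 h 37 min; less 30 min break → 9 h 7 min
Total worked: 44 h 59 min = 44.98 h.
Threshold 44 h → overtime 0 h 59 min, regular 44 h 0 min.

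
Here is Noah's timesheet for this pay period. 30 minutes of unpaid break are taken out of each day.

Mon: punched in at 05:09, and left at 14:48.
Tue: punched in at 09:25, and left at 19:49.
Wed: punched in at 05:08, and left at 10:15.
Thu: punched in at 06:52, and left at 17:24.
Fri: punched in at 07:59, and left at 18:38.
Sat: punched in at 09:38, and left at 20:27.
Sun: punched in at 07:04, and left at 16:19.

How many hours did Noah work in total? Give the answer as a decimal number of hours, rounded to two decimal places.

62.92 hours

Mon: 05:09–14:48 = 9 h 39 min; less 30 min break → 9 h 9 min
Tue: 09:25–19:49 = 10 h 24 min; less 30 min break → 9 h 54 min
Wed: 05:08–10:15 = 5 h 7 min; less 30 min break → 4 h 37 min
Thu: 06:52–17:24 = 10 h 32 min; less 30 min break → 10 h 2 min
Fri: 07:59–18:38 = 10 h 39 min; less 30 min break → 10 h 9 min
Sat: 09:38–20:27 = 10 h 49 min; less 30 min break → 10 h 19 min
Sun: 07:04–16:19 = 9 h 15 min; less 30 min break → 8 h 45 min
Total: 9 h 9 min + 9 h 54 min + 4 h 37 min + 10 h 2 min + 10 h 9 min + 10 h 19 min + 8 h 45 min = 62 h 55 min.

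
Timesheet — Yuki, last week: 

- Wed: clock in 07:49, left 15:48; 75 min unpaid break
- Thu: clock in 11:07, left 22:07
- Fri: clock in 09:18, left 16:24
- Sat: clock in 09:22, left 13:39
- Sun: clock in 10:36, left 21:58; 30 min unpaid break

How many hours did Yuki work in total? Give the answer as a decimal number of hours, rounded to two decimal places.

39.98 hours

Wed: 07:49–15:48 = 7 h 59 min; less 75 min break → 6 h 44 min
Thu: 11:07–22:07 = 11 h 0 min
Fri: 09:18–16:24 = 7 h 6 min
Sat: 09:22–13:39 = 4 h 17 min
Sun: 10:36–21:58 = 11 h 22 min; less 30 min break → 10 h 52 min
Total: 6 h 44 min + 11 h 0 min + 7 h 6 min + 4 h 17 min + 10 h 52 min = 39 h 59 min.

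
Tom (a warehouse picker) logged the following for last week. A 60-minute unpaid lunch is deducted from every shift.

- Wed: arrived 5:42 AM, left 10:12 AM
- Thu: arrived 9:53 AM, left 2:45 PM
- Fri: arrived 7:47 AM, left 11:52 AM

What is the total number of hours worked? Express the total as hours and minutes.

10 h 27 min

Wed: 5:42 AM–10:12 AM = 4 h 30 min; less 60 min break → 3 h 30 min
Thu: 9:53 AM–2:45 PM = 4 h 52 min; less 60 min break → 3 h 52 min
Fri: 7:47 AM–11:52 AM = 4 h 5 min; less 60 min break → 3 h 5 min
Total: 3 h 30 min + 3 h 52 min + 3 h 5 min = 10 h 27 min.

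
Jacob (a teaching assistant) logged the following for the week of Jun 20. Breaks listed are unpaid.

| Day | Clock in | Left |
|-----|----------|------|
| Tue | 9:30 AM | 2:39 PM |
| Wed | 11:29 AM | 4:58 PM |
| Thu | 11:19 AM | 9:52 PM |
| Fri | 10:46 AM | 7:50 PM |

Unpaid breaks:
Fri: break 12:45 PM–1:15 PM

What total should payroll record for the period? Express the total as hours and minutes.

29 h 45 min

Tue: 9:30 AM–2:39 PM = 5 h 9 min
Wed: 11:29 AM–4:58 PM = 5 h 29 min
Thu: 11:19 AM–9:52 PM = 10 h 33 min
Fri: 10:46 AM–7:50 PM = 9 h 4 min; less 30 min break → 8 h 34 min
Total: 5 h 9 min + 5 h 29 min + 10 h 33 min + 8 h 34 min = 29 h 45 min.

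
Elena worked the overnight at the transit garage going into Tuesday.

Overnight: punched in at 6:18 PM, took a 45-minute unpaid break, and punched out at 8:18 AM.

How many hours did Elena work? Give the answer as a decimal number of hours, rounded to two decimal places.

13.25 hours

Overnight: 6:18 PM → midnight = 5 h 42 min; midnight → 8:18 AM = 8 h 18 min; span 14 h 0 min; less 45 min break → 13 h 15 min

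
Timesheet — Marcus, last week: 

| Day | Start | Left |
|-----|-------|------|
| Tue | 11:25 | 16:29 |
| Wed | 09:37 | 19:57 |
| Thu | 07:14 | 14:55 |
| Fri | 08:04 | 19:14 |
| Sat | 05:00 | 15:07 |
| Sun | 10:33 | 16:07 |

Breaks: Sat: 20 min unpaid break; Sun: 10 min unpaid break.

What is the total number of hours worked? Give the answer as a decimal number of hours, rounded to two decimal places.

Tue: 11:25–16:29 = 5 h 4 min
Wed: 09:37–19:57 = 10 h 20 min
Thu: 07:14–14:55 = 7 h 41 min
Fri: 08:04–19:14 = 11 h 10 min
Sat: 05:00–15:07 = 10 h 7 min; less 20 min break → 9 h 47 min
Sun: 10:33–16:07 = 5 h 34 min; less 10 min break → 5 h 24 min
Total: 5 h 4 min + 10 h 20 min + 7 h 41 min + 11 h 10 min + 9 h 47 min + 5 h 24 min = 49 h 26 min.

49.43 hours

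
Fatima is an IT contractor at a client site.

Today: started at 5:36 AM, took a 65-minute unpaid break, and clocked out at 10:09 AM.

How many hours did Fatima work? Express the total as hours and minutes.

3 h 28 min

Today: 5:36 AM–10:09 AM = 4 h 33 min; less 65 min break → 3 h 28 min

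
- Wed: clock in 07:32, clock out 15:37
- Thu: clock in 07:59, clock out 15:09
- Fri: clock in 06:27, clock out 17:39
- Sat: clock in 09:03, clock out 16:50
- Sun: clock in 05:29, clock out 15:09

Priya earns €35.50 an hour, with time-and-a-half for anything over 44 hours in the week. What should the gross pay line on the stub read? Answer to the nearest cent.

€1558.45

Wed: 07:32–15:37 = 8 h 5 min
Thu: 07:59–15:09 = 7 h 10 min
Fri: 06:27–17:39 = 11 h 12 min
Sat: 09:03–16:50 = 7 h 47 min
Sun: 05:29–15:09 = 9 h 40 min
Total worked: 43 h 54 min = 2634 min.
Regular 43 h 54 min = 2634 min at €35.50/h; overtime 0 h 0 min = 0 min at €53.25/h.
Pay = (2634 × €35.50 + 0 × €53.25) ÷ 60 = €1558.45.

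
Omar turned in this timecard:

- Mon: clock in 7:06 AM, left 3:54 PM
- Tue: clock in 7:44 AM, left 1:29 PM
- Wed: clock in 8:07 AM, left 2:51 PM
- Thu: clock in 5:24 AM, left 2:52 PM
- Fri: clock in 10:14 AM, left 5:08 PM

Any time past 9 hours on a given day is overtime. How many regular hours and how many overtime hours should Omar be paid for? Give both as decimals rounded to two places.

Regular 37.18 hours, overtime 0.47 hours

Mon: 7:06 AM–3:54 PM = 8 h 48 min
Tue: 7:44 AM–1:29 PM = 5 h 45 min
Wed: 8:07 AM–2:51 PM = 6 h 44 min
Thu: 5:24 AM–2:52 PM = 9 h 28 min
Fri: 10:14 AM–5:08 PM = 6 h 54 min
Mon reg 8 h 48 min / OT 0 h 0 min; Tue reg 5 h 45 min / OT 0 h 0 min; Wed reg 6 h 44 min / OT 0 h 0 min; Thu reg 9 h 0 min / OT 0 h 28 min; Fri reg 6 h 54 min / OT 0 h 0 min.
Totals: regular 37 h 11 min, overtime 0 h 28 min.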